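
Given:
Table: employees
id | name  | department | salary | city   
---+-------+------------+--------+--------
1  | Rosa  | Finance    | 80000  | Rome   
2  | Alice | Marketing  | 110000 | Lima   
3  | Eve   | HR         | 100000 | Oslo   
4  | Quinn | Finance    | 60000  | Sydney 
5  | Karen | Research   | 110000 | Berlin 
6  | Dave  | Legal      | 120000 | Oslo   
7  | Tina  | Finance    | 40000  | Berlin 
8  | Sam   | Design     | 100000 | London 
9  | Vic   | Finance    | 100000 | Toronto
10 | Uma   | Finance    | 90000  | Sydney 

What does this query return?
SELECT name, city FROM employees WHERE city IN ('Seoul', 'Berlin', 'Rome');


Filtering: city IN ('Seoul', 'Berlin', 'Rome')
Matching: 3 rows

3 rows:
Rosa, Rome
Karen, Berlin
Tina, Berlin


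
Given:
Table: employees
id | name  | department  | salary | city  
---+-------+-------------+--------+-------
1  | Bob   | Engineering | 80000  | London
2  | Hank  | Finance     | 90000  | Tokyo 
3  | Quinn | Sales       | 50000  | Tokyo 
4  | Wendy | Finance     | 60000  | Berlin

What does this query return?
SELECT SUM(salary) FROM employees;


SUM(salary) = 80000 + 90000 + 50000 + 60000 = 280000

280000


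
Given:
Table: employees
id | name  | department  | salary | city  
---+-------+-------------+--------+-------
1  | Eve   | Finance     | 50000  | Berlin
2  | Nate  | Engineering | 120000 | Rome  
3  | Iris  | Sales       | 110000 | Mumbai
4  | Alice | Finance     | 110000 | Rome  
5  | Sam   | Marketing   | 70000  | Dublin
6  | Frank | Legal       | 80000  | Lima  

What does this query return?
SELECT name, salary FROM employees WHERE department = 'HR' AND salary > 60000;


Filtering: department = 'HR' AND salary > 60000
Matching: 0 rows

Empty result set (0 rows)


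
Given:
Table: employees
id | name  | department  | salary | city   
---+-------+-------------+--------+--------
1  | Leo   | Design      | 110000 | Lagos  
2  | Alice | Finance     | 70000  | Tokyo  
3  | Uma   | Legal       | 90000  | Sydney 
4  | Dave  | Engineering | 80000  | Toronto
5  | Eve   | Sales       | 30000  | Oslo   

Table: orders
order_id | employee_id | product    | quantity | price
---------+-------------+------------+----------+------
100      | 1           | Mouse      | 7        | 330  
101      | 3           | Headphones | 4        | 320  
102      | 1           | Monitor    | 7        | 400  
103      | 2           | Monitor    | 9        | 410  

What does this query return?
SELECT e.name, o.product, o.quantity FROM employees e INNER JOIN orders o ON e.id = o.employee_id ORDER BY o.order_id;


Joining employees.id = orders.employee_id:
  employee Leo (id=1) -> order Mouse
  employee Uma (id=3) -> order Headphones
  employee Leo (id=1) -> order Monitor
  employee Alice (id=2) -> order Monitor


4 rows:
Leo, Mouse, 7
Uma, Headphones, 4
Leo, Monitor, 7
Alice, Monitor, 9


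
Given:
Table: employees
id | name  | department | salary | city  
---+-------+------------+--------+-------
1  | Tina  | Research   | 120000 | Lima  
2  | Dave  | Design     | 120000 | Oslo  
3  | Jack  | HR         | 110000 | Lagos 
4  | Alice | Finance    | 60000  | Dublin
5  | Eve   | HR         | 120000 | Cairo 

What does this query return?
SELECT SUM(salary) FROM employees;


SUM(salary) = 120000 + 120000 + 110000 + 60000 + 120000 = 530000

530000


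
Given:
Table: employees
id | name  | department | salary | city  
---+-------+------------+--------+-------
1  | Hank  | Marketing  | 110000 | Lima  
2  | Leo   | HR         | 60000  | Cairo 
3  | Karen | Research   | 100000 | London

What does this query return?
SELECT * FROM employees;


SELECT * returns all 3 rows with all columns

3 rows:
1, Hank, Marketing, 110000, Lima
2, Leo, HR, 60000, Cairo
3, Karen, Research, 100000, London


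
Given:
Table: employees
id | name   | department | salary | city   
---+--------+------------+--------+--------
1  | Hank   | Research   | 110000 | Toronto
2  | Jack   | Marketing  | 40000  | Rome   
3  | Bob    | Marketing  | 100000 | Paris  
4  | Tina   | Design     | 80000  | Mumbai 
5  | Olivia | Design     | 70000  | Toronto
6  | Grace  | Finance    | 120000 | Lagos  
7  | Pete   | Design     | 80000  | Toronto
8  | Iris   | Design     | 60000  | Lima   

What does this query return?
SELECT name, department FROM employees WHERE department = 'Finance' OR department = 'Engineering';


Filtering: department = 'Finance' OR 'Engineering'
Matching: 1 rows

1 rows:
Grace, Finance


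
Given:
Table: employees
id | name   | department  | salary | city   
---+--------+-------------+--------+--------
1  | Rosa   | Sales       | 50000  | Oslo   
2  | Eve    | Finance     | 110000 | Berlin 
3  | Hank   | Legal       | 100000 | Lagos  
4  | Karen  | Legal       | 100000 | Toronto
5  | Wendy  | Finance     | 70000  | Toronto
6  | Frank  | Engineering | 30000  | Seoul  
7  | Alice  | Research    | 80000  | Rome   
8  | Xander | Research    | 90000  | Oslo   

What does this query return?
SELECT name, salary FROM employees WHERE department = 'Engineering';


Filtering: department = 'Engineering'
Matching rows: 1

1 rows:
Frank, 30000


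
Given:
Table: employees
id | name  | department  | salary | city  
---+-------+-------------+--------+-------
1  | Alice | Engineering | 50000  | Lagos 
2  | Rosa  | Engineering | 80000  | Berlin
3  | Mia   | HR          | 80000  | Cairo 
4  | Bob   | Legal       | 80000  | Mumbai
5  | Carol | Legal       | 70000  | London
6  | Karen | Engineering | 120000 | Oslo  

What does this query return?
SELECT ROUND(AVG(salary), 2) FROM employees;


SUM(salary) = 480000
COUNT = 6
ROUND(AVG, 2) = ROUND(480000 / 6, 2) = 80000.0

80000.0


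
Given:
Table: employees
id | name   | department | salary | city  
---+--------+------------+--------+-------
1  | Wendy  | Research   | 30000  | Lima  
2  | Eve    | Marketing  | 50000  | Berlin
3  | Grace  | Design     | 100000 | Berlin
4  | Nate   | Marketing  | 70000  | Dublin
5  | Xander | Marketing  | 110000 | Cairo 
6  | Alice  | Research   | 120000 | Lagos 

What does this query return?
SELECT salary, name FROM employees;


Projecting columns: salary, name

6 rows:
30000, Wendy
50000, Eve
100000, Grace
70000, Nate
110000, Xander
120000, Alice


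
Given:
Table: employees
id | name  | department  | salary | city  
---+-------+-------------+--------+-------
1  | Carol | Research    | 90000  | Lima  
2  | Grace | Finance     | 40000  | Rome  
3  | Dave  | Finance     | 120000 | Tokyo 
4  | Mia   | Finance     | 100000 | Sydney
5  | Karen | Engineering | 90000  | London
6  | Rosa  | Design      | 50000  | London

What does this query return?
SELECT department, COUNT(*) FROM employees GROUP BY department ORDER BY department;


Assigning each row to its department group:
  Carol -> Research
  Grace -> Finance
  Dave -> Finance
  Mia -> Finance
  Karen -> Engineering
  Rosa -> Design


4 groups:
Design, 1
Engineering, 1
Finance, 3
Research, 1


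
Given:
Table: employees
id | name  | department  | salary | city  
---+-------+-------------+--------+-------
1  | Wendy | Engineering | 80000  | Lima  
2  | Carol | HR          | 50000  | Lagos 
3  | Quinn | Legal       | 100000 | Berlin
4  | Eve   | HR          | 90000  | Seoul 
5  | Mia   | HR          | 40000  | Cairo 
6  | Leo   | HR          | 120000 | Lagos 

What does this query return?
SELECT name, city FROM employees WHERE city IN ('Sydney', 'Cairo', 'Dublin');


Filtering: city IN ('Sydney', 'Cairo', 'Dublin')
Matching: 1 rows

1 rows:
Mia, Cairo


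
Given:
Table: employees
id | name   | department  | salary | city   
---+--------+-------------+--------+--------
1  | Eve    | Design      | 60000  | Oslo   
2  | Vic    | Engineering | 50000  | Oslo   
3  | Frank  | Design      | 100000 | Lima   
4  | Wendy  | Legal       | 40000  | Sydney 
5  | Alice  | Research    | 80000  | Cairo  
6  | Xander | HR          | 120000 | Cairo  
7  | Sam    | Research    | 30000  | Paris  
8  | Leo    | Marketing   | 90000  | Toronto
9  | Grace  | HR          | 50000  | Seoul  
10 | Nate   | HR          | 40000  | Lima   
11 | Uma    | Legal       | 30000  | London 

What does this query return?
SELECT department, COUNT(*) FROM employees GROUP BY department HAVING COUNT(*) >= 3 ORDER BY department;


Groups with count >= 3:
  HR: 3 -> PASS
  Design: 2 -> filtered out
  Engineering: 1 -> filtered out
  Legal: 2 -> filtered out
  Marketing: 1 -> filtered out
  Research: 2 -> filtered out


1 groups:
HR, 3


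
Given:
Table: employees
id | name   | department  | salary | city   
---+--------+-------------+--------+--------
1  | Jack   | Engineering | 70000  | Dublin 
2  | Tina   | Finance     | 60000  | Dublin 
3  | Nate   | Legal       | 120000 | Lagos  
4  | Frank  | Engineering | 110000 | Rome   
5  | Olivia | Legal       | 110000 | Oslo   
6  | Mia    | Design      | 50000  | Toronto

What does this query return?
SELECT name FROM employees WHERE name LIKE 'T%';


LIKE 'T%' matches names starting with 'T'
Matching: 1

1 rows:
Tina


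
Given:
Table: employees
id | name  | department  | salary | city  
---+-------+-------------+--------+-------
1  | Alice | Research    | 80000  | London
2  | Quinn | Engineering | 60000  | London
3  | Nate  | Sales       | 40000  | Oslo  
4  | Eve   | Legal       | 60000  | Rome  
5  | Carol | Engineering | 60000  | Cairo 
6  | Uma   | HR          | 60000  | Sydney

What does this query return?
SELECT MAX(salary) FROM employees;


Salaries: 80000, 60000, 40000, 60000, 60000, 60000
MAX = 80000

80000


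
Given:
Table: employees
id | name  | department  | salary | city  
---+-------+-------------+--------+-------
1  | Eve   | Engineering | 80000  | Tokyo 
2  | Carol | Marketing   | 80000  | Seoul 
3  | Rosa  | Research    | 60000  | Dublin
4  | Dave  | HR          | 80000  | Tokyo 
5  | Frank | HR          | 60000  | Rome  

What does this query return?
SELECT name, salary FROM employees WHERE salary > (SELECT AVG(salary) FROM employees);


Subquery: AVG(salary) = 72000.0
Filtering: salary > 72000.0
  Eve (80000) -> MATCH
  Carol (80000) -> MATCH
  Dave (80000) -> MATCH


3 rows:
Eve, 80000
Carol, 80000
Dave, 80000


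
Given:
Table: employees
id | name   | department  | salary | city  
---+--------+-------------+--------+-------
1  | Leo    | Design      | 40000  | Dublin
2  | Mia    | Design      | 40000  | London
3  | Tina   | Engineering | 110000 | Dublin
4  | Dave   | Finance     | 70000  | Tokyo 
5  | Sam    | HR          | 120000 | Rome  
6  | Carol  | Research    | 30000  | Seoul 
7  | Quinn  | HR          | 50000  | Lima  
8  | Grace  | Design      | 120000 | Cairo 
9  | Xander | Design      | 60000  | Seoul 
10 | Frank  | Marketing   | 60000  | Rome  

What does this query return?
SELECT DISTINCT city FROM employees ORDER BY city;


All 'city' values (row order): Dublin, London, Dublin, Tokyo, Rome, Seoul, Lima, Cairo, Seoul, Rome
Removing duplicates leaves 7 unique value(s).

7 values:
Cairo
Dublin
Lima
London
Rome
Seoul
Tokyo


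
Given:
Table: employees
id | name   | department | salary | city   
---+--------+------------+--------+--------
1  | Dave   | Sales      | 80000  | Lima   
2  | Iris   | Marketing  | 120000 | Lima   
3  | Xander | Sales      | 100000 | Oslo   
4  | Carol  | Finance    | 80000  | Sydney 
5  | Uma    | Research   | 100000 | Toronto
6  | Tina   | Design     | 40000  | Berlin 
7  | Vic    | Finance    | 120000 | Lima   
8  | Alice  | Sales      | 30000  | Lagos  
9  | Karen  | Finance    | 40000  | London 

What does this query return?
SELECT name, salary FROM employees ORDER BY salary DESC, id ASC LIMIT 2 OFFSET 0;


Sort by salary DESC (id ASC tiebreak), then skip 0 and take 2
Rows 1 through 2

2 rows:
Iris, 120000
Vic, 120000


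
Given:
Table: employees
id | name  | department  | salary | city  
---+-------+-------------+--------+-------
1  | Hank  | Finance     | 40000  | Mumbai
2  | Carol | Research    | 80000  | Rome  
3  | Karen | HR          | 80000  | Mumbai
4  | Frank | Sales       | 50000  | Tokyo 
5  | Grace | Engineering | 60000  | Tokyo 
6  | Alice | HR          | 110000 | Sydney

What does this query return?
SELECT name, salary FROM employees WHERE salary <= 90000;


Filtering: salary <= 90000
Matching: 5 rows

5 rows:
Hank, 40000
Carol, 80000
Karen, 80000
Frank, 50000
Grace, 60000


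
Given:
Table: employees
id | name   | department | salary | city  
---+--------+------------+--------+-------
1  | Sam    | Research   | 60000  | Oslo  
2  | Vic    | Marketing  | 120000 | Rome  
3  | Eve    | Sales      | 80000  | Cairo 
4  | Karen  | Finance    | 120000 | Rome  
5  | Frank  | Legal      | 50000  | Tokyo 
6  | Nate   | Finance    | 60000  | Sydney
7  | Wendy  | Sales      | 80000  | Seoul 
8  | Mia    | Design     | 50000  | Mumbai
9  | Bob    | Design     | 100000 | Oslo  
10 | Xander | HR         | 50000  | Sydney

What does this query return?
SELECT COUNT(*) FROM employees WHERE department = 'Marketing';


Counting rows where department = 'Marketing'
  Vic -> MATCH


1


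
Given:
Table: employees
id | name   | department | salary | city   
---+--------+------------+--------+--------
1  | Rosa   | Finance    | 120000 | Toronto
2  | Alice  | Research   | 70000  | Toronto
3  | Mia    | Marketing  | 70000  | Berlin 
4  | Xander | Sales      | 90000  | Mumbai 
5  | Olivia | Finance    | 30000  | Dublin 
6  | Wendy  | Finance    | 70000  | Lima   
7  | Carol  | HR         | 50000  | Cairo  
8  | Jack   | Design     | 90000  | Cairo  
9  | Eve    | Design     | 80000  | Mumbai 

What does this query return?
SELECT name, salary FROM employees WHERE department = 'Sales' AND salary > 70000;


Filtering: department = 'Sales' AND salary > 70000
Matching: 1 rows

1 rows:
Xander, 90000


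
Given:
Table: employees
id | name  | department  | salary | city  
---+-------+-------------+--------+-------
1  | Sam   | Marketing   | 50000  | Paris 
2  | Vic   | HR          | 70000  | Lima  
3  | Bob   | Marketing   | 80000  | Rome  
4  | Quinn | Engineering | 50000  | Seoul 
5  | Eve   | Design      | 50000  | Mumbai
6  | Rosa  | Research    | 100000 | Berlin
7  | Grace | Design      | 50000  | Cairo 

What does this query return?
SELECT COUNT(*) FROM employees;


COUNT(*) counts all rows

7


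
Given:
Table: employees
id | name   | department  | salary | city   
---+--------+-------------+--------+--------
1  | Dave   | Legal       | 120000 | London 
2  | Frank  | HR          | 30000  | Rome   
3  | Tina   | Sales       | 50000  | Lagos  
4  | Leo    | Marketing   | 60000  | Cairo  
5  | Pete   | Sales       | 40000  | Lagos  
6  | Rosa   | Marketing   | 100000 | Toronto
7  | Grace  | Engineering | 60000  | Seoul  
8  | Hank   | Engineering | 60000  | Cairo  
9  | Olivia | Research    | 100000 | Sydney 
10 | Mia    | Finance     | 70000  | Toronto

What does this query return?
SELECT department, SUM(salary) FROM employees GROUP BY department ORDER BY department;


Summing salary within each department:
  Engineering: 60000 + 60000 = 120000
  Finance: 70000 = 70000
  HR: 30000 = 30000
  Legal: 120000 = 120000
  Marketing: 60000 + 100000 = 160000
  Research: 100000 = 100000
  Sales: 50000 + 40000 = 90000


7 groups:
Engineering, 120000
Finance, 70000
HR, 30000
Legal, 120000
Marketing, 160000
Research, 100000
Sales, 90000


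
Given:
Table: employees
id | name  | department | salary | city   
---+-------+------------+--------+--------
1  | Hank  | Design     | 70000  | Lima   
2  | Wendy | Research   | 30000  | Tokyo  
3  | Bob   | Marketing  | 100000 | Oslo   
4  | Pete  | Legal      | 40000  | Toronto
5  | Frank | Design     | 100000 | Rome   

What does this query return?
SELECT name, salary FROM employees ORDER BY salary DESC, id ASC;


Sorting by salary DESC, then id ASC for ties

5 rows:
Bob, 100000
Frank, 100000
Hank, 70000
Pete, 40000
Wendy, 30000


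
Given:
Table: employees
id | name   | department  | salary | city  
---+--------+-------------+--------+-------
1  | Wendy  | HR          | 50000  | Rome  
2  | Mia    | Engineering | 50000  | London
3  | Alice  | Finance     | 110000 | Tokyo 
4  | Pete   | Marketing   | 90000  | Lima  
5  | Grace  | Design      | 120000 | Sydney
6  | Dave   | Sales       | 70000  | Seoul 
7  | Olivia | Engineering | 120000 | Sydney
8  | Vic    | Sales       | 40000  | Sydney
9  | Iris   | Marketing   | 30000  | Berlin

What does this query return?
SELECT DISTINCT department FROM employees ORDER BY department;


All 'department' values (row order): HR, Engineering, Finance, Marketing, Design, Sales, Engineering, Sales, Marketing
Removing duplicates leaves 6 unique value(s).

6 values:
Design
Engineering
Finance
HR
Marketing
Sales


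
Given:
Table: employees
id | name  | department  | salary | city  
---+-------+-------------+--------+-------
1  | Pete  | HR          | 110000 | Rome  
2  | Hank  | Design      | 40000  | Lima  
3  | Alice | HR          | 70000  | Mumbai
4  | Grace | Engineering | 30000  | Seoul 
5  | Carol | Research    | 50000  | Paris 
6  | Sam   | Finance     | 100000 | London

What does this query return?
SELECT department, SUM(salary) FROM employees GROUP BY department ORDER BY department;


Summing salary within each department:
  Design: 40000 = 40000
  Engineering: 30000 = 30000
  Finance: 100000 = 100000
  HR: 110000 + 70000 = 180000
  Research: 50000 = 50000


5 groups:
Design, 40000
Engineering, 30000
Finance, 100000
HR, 180000
Research, 50000


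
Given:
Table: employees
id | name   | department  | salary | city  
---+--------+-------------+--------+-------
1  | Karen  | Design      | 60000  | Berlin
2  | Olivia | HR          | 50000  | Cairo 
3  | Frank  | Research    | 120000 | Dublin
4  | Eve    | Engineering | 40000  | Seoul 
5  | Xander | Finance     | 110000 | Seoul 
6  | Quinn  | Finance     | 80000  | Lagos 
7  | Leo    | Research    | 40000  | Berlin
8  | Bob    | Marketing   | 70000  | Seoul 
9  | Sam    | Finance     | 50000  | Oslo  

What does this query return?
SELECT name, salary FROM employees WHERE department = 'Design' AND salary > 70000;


Filtering: department = 'Design' AND salary > 70000
Matching: 0 rows

Empty result set (0 rows)


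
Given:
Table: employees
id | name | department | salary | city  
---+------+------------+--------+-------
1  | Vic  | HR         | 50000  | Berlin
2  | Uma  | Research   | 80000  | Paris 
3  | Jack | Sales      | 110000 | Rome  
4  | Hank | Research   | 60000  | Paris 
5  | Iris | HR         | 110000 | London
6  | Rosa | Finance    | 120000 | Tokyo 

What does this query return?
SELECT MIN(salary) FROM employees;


Salaries: 50000, 80000, 110000, 60000, 110000, 120000
MIN = 50000

50000


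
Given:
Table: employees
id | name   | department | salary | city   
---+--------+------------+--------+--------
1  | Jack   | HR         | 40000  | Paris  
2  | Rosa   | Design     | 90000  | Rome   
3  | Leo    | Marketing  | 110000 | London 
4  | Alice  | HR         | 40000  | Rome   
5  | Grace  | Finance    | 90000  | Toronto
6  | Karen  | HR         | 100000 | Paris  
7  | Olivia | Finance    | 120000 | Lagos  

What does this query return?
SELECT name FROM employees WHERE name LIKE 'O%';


LIKE 'O%' matches names starting with 'O'
Matching: 1

1 rows:
Olivia


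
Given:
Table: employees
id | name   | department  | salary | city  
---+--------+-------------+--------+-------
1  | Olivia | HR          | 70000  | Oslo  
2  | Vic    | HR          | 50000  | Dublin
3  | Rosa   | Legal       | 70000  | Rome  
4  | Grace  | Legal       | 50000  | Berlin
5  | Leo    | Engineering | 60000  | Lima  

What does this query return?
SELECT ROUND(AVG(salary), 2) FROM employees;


SUM(salary) = 300000
COUNT = 5
ROUND(AVG, 2) = ROUND(300000 / 5, 2) = 60000.0

60000.0


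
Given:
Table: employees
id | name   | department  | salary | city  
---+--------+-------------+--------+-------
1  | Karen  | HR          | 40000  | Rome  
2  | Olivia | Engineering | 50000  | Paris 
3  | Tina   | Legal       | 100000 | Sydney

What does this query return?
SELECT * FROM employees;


SELECT * returns all 3 rows with all columns

3 rows:
1, Karen, HR, 40000, Rome
2, Olivia, Engineering, 50000, Paris
3, Tina, Legal, 100000, Sydney


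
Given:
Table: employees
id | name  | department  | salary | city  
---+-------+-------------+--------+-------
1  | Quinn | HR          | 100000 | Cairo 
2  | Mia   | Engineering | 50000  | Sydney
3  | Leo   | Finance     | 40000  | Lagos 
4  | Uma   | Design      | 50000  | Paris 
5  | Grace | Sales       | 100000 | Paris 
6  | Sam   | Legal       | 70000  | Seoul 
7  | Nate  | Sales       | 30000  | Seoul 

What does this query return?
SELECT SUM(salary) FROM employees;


SUM(salary) = 100000 + 50000 + 40000 + 50000 + 100000 + 70000 + 30000 = 440000

440000


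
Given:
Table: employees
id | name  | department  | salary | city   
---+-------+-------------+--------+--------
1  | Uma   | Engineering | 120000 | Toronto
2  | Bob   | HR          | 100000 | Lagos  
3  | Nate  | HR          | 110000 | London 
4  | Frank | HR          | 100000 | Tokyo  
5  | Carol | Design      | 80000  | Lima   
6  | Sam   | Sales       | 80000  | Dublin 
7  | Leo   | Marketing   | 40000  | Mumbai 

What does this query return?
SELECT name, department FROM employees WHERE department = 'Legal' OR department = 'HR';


Filtering: department = 'Legal' OR 'HR'
Matching: 3 rows

3 rows:
Bob, HR
Nate, HR
Frank, HR


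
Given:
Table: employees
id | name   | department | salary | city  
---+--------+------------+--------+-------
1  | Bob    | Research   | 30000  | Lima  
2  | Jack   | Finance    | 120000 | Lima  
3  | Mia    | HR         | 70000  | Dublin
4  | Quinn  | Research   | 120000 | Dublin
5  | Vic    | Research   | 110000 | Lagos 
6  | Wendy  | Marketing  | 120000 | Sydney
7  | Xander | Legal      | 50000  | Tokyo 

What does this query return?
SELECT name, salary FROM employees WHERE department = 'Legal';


Filtering: department = 'Legal'
Matching rows: 1

1 rows:
Xander, 50000


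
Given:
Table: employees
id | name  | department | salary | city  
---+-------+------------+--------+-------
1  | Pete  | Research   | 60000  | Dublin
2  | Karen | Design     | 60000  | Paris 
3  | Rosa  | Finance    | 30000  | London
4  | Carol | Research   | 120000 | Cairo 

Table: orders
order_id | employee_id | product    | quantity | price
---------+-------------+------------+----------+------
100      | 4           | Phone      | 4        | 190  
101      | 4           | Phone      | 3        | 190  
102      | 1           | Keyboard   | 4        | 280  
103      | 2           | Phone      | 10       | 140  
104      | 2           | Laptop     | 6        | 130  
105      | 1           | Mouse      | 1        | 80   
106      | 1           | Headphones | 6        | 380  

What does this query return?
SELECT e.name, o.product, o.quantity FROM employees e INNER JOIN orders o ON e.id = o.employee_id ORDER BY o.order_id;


Joining employees.id = orders.employee_id:
  employee Carol (id=4) -> order Phone
  employee Carol (id=4) -> order Phone
  employee Pete (id=1) -> order Keyboard
  employee Karen (id=2) -> order Phone
  employee Karen (id=2) -> order Laptop
  employee Pete (id=1) -> order Mouse
  employee Pete (id=1) -> order Headphones


7 rows:
Carol, Phone, 4
Carol, Phone, 3
Pete, Keyboard, 4
Karen, Phone, 10
Karen, Laptop, 6
Pete, Mouse, 1
Pete, Headphones, 6


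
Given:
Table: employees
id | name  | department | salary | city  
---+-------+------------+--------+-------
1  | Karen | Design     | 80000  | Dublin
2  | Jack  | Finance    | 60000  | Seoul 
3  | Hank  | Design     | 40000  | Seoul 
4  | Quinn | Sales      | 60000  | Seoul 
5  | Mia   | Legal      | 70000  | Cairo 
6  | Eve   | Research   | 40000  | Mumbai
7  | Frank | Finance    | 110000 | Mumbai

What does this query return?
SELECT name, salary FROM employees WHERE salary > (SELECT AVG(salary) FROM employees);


Subquery: AVG(salary) = 65714.29
Filtering: salary > 65714.29
  Karen (80000) -> MATCH
  Mia (70000) -> MATCH
  Frank (110000) -> MATCH


3 rows:
Karen, 80000
Mia, 70000
Frank, 110000


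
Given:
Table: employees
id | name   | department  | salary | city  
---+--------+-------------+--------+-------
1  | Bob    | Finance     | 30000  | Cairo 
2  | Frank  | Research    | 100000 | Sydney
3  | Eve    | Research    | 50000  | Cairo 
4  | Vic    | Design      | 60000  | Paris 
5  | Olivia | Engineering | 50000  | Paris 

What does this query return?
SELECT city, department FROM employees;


Projecting columns: city, department

5 rows:
Cairo, Finance
Sydney, Research
Cairo, Research
Paris, Design
Paris, Engineering


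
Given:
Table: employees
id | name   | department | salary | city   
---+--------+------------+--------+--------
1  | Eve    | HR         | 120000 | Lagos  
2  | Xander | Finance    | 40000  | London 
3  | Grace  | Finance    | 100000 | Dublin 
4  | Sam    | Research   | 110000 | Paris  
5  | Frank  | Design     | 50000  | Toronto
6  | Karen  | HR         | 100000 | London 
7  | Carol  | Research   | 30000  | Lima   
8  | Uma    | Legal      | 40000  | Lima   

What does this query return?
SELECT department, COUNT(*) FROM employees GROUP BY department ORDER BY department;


Assigning each row to its department group:
  Eve -> HR
  Xander -> Finance
  Grace -> Finance
  Sam -> Research
  Frank -> Design
  Karen -> HR
  Carol -> Research
  Uma -> Legal


5 groups:
Design, 1
Finance, 2
HR, 2
Legal, 1
Research, 2


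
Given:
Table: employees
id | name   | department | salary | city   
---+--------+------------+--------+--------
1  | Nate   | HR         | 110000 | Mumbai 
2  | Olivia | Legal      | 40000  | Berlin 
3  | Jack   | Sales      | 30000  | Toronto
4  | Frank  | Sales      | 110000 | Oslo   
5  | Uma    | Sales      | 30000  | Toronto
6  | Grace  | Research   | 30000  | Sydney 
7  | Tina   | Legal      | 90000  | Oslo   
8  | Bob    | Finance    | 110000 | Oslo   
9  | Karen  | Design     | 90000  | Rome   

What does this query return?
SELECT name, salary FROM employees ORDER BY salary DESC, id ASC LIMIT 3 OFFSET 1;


Sort by salary DESC (id ASC tiebreak), then skip 1 and take 3
Rows 2 through 4

3 rows:
Frank, 110000
Bob, 110000
Tina, 90000


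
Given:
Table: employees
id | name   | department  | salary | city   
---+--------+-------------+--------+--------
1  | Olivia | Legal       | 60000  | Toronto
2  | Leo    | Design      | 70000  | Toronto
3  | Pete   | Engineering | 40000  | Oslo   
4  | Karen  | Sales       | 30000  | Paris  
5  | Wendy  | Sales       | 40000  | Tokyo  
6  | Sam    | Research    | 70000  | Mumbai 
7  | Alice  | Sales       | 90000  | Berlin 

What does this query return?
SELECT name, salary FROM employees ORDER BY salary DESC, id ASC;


Sorting by salary DESC, then id ASC for ties

7 rows:
Alice, 90000
Leo, 70000
Sam, 70000
Olivia, 60000
Pete, 40000
Wendy, 40000
Karen, 30000


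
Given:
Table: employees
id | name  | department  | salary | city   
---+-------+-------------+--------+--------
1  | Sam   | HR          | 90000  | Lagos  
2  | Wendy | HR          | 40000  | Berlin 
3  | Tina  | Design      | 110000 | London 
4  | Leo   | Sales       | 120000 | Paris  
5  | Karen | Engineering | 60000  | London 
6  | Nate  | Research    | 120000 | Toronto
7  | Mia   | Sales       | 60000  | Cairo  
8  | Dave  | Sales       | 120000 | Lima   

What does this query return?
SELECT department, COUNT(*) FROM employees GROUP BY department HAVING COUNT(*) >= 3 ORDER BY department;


Groups with count >= 3:
  Sales: 3 -> PASS
  Design: 1 -> filtered out
  Engineering: 1 -> filtered out
  HR: 2 -> filtered out
  Research: 1 -> filtered out


1 groups:
Sales, 3


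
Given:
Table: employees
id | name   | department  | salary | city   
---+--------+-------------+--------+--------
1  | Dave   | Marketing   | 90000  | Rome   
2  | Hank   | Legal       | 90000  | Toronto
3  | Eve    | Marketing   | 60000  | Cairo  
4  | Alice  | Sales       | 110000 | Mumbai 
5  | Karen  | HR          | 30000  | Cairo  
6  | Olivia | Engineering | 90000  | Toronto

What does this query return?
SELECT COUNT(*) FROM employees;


COUNT(*) counts all rows

6


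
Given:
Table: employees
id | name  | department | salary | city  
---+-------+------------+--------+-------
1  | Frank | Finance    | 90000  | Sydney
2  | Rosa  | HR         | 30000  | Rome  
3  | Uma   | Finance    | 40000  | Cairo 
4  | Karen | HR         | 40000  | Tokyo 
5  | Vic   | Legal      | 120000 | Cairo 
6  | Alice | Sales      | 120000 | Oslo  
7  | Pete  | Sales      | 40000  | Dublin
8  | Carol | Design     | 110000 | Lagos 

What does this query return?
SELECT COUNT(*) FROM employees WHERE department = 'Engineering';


Counting rows where department = 'Engineering'


0


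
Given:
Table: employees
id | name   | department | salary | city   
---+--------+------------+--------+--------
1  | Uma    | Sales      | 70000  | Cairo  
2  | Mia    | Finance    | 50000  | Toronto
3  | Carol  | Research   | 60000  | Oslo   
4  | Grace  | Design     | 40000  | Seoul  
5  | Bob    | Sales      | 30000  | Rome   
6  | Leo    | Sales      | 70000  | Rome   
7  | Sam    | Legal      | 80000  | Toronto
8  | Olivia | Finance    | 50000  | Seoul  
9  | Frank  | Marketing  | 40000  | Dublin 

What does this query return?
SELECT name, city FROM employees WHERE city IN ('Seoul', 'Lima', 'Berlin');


Filtering: city IN ('Seoul', 'Lima', 'Berlin')
Matching: 2 rows

2 rows:
Grace, Seoul
Olivia, Seoul


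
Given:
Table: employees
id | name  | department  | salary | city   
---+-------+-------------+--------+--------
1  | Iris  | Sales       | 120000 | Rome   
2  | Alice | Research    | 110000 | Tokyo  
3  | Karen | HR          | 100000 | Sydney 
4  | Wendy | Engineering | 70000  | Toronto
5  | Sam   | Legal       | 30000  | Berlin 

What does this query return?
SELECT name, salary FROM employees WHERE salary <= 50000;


Filtering: salary <= 50000
Matching: 1 rows

1 rows:
Sam, 30000


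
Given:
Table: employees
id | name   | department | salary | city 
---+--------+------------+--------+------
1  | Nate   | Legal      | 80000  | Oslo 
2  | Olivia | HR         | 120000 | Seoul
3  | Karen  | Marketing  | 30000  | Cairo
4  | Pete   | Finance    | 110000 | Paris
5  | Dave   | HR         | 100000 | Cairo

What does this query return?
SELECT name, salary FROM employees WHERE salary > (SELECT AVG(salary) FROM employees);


Subquery: AVG(salary) = 88000.0
Filtering: salary > 88000.0
  Olivia (120000) -> MATCH
  Pete (110000) -> MATCH
  Dave (100000) -> MATCH


3 rows:
Olivia, 120000
Pete, 110000
Dave, 100000


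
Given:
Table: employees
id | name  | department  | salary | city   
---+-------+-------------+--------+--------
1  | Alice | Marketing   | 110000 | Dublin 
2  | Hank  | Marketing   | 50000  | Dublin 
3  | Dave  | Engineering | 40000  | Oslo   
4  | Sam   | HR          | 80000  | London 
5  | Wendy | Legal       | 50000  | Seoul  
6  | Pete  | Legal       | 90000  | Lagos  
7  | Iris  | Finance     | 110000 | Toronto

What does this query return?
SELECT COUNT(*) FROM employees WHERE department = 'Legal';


Counting rows where department = 'Legal'
  Wendy -> MATCH
  Pete -> MATCH


2


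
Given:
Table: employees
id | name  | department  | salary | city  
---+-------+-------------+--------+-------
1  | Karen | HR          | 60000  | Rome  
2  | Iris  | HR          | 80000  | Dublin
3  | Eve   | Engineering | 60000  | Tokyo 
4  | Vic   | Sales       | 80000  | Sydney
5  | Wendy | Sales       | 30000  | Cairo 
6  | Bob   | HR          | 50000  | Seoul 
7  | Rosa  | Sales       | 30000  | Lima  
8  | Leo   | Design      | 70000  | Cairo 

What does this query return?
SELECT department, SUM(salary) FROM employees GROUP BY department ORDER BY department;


Summing salary within each department:
  Design: 70000 = 70000
  Engineering: 60000 = 60000
  HR: 60000 + 80000 + 50000 = 190000
  Sales: 80000 + 30000 + 30000 = 140000


4 groups:
Design, 70000
Engineering, 60000
HR, 190000
Sales, 140000


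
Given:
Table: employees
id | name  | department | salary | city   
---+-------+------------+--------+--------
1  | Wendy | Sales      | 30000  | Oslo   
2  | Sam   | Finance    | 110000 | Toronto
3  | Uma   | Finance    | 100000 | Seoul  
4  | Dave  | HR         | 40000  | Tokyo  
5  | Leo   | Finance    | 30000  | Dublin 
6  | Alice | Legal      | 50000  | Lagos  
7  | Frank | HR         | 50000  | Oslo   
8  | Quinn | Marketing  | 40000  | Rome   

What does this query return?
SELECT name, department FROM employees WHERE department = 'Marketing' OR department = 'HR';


Filtering: department = 'Marketing' OR 'HR'
Matching: 3 rows

3 rows:
Dave, HR
Frank, HR
Quinn, Marketing


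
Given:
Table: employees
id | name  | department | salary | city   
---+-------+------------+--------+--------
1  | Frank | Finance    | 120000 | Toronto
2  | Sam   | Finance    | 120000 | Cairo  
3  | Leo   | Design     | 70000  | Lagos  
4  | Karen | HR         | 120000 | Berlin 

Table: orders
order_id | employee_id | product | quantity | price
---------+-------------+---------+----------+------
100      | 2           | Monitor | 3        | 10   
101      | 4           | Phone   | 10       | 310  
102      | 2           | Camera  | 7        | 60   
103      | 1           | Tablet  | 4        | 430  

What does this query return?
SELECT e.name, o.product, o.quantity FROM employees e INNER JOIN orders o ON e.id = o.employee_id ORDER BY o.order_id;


Joining employees.id = orders.employee_id:
  employee Sam (id=2) -> order Monitor
  employee Karen (id=4) -> order Phone
  employee Sam (id=2) -> order Camera
  employee Frank (id=1) -> order Tablet


4 rows:
Sam, Monitor, 3
Karen, Phone, 10
Sam, Camera, 7
Frank, Tablet, 4


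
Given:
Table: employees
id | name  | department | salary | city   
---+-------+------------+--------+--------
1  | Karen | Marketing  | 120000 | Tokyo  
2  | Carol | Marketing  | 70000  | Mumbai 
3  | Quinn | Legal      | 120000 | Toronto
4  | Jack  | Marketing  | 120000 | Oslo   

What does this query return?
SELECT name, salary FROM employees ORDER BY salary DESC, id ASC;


Sorting by salary DESC, then id ASC for ties

4 rows:
Karen, 120000
Quinn, 120000
Jack, 120000
Carol, 70000


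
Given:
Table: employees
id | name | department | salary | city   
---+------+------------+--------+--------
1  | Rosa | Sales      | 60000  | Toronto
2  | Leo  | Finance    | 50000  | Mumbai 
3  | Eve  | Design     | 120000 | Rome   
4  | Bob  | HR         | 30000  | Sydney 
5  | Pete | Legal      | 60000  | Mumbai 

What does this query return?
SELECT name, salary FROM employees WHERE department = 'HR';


Filtering: department = 'HR'
Matching rows: 1

1 rows:
Bob, 30000


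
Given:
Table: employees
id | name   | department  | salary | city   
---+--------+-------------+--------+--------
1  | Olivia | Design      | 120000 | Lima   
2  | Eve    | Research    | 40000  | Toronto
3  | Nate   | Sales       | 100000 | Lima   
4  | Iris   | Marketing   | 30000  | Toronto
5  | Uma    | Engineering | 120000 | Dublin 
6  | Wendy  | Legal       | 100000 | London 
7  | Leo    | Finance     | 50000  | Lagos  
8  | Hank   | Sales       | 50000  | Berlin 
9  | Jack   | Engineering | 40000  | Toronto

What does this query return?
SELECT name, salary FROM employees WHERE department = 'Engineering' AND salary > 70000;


Filtering: department = 'Engineering' AND salary > 70000
Matching: 1 rows

1 rows:
Uma, 120000


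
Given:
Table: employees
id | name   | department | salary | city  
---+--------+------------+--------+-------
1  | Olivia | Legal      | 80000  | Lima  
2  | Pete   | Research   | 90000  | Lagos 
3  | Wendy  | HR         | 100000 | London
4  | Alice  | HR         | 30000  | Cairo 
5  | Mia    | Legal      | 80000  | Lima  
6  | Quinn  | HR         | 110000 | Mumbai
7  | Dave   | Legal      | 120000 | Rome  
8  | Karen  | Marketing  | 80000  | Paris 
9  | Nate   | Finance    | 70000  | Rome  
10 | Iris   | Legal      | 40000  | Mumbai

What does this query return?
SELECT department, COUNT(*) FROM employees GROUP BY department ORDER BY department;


Assigning each row to its department group:
  Olivia -> Legal
  Pete -> Research
  Wendy -> HR
  Alice -> HR
  Mia -> Legal
  Quinn -> HR
  Dave -> Legal
  Karen -> Marketing
  Nate -> Finance
  Iris -> Legal


5 groups:
Finance, 1
HR, 3
Legal, 4
Marketing, 1
Research, 1


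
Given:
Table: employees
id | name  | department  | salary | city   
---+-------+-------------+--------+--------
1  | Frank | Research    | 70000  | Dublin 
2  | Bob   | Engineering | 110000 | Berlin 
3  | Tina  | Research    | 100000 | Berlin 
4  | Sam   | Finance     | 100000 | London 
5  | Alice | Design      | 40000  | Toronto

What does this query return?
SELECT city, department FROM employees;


Projecting columns: city, department

5 rows:
Dublin, Research
Berlin, Engineering
Berlin, Research
London, Finance
Toronto, Design


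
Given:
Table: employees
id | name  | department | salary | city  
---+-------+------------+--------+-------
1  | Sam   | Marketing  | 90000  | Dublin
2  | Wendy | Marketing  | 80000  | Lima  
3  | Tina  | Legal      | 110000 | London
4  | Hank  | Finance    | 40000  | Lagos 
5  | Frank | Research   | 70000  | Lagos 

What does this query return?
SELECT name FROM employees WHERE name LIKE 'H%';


LIKE 'H%' matches names starting with 'H'
Matching: 1

1 rows:
Hank


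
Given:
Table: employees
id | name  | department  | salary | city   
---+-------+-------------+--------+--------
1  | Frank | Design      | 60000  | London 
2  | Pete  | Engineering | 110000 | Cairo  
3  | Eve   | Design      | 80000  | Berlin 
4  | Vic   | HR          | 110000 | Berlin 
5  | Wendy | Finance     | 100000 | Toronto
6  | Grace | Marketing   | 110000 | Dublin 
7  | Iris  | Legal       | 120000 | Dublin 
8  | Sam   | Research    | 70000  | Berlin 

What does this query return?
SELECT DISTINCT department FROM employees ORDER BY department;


All 'department' values (row order): Design, Engineering, Design, HR, Finance, Marketing, Legal, Research
Removing duplicates leaves 7 unique value(s).

7 values:
Design
Engineering
Finance
HR
Legal
Marketing
Research


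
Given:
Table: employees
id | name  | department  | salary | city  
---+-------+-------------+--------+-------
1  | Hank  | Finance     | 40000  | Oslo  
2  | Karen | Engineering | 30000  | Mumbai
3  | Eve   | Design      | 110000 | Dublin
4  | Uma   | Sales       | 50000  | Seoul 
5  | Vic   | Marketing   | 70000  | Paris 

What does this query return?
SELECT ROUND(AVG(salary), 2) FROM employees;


SUM(salary) = 300000
COUNT = 5
ROUND(AVG, 2) = ROUND(300000 / 5, 2) = 60000.0

60000.0


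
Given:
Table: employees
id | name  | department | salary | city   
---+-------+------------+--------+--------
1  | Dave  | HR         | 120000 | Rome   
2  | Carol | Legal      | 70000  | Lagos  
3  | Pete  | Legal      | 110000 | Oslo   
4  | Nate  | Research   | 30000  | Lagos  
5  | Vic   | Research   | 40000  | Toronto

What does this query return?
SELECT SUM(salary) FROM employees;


SUM(salary) = 120000 + 70000 + 110000 + 30000 + 40000 = 370000

370000


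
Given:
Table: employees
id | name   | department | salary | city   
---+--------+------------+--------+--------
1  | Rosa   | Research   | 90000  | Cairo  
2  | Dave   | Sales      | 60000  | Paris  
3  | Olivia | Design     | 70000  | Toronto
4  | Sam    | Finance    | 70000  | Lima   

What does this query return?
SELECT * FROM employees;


SELECT * returns all 4 rows with all columns

4 rows:
1, Rosa, Research, 90000, Cairo
2, Dave, Sales, 60000, Paris
3, Olivia, Design, 70000, Toronto
4, Sam, Finance, 70000, Lima


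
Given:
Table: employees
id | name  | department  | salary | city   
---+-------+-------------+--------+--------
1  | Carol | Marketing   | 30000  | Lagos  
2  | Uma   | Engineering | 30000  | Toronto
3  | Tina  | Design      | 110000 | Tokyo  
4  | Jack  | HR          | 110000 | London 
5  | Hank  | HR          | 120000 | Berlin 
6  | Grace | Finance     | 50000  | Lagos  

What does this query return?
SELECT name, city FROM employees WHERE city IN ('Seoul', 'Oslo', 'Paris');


Filtering: city IN ('Seoul', 'Oslo', 'Paris')
Matching: 0 rows

Empty result set (0 rows)
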